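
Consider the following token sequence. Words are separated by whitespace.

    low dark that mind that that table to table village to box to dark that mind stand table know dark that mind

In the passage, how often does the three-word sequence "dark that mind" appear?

3

Scanning the 20 overlapping trigram windows for "dark that mind":
  position 2–4: dark that mind
  position 14–16: dark that mind
  position 20–22: dark that mind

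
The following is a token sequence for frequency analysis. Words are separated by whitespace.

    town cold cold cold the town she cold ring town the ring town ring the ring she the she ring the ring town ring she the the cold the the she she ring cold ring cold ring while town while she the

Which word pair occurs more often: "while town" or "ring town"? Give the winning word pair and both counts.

"while town": 1 occurrence
"ring town": 3 occurrences

"ring town" (3 vs 1)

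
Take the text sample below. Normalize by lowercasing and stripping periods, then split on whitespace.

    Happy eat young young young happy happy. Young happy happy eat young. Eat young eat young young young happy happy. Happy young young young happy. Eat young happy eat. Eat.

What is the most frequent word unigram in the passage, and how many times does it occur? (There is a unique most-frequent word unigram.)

Unigram frequencies (highest first):
  young: 13
  happy: 10
  eat: 7

"young", 13 times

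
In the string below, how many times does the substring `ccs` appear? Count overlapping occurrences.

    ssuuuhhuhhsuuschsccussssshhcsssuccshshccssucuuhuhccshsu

3

Sliding a length-3 window over the 55 characters (53 positions):
  position 33–35: ccs
  position 39–41: ccs
  position 50–52: ccs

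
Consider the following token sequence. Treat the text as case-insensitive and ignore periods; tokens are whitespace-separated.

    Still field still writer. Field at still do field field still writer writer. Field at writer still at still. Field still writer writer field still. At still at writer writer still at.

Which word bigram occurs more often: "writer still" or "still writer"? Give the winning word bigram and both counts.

"writer still": 2 occurrences
"still writer": 3 occurrences

"still writer" (3 vs 2)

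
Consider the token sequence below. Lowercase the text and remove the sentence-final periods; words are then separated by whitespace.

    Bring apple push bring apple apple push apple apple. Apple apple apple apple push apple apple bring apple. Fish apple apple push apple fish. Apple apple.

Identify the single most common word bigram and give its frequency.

"apple apple", 9 times

Bigram frequencies (highest first):
  apple apple: 9
  apple push: 4
  bring apple: 3
  push apple: 3
  apple fish: 2
  fish apple: 2
  … (2 more, each ≤ 1)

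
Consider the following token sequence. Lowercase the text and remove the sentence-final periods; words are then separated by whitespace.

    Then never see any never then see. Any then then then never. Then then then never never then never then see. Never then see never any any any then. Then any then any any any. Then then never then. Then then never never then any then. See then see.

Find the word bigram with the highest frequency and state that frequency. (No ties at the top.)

"then then", 8 times

Bigram frequencies (highest first):
  then then: 8
  never then: 7
  then never: 6
  then see: 5
  any then: 5
  any any: 4
  … (8 more, each ≤ 3)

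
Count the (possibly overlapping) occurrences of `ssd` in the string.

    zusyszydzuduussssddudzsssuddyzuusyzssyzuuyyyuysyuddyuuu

Sliding a length-3 window over the 55 characters (53 positions):
  position 16–18: ssd

1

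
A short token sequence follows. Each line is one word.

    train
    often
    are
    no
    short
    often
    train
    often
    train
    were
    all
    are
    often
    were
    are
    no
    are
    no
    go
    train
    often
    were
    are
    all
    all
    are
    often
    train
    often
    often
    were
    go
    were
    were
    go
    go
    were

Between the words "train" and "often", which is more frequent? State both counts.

"often" (8 vs 5)

"train": 5 occurrences
"often": 8 occurrences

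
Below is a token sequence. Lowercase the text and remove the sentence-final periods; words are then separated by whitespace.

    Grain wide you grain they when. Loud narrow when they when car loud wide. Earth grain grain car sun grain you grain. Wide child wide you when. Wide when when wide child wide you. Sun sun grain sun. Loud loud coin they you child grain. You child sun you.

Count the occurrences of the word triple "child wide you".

Scanning the 47 overlapping trigram windows for "child wide you":
  position 24–26: child wide you
  position 32–34: child wide you

2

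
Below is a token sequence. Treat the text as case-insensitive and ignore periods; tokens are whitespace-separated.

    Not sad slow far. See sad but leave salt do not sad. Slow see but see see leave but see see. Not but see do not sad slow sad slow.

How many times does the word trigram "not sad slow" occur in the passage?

3

Scanning the 28 overlapping trigram windows for "not sad slow":
  position 1–3: not sad slow
  position 11–13: not sad slow
  position 26–28: not sad slow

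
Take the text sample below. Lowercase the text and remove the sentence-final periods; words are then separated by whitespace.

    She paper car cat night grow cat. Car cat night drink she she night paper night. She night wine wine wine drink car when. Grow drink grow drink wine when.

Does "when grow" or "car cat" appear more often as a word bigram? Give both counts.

"when grow": 1 occurrence
"car cat": 2 occurrences

"car cat" (2 vs 1)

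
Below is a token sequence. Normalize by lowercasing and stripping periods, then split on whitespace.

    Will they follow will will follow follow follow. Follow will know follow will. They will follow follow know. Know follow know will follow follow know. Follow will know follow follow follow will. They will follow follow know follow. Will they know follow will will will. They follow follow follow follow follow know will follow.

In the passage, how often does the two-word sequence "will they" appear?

Scanning the 53 overlapping bigram windows for "will they":
  position 1–2: will they
  position 13–14: will they
  position 32–33: will they
  position 39–40: will they
  position 45–46: will they

5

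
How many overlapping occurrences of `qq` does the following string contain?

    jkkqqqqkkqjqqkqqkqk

5

Sliding a length-2 window over the 19 characters (18 positions):
  position 4–5: qq
  position 5–6: qq
  position 6–7: qq
  position 12–13: qq
  position 15–16: qq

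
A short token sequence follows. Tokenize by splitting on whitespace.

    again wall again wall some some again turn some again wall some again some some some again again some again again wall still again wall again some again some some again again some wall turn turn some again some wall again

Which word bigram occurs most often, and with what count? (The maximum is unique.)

Bigram frequencies (highest first):
  some again: 8
  again some: 6
  again wall: 5
  some some: 4
  wall again: 3
  again again: 3
  … (8 more, each ≤ 2)

"some again", 8 times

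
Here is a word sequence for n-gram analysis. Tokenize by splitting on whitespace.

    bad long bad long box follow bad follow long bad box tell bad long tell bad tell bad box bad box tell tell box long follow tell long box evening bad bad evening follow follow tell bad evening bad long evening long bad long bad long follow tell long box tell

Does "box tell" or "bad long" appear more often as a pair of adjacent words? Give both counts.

"bad long" (6 vs 3)

"box tell": 3 occurrences
"bad long": 6 occurrences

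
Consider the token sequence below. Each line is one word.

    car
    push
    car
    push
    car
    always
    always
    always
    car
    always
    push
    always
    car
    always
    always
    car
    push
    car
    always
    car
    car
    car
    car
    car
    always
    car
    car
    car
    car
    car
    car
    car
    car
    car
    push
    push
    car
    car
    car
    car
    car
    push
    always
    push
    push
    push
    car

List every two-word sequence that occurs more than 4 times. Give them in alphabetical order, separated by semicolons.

always car; car always; car car; car push; push car

Bigram counts meeting the condition (more than 4 times):
  always car: 5
  car always: 5
  car car: 16
  car push: 5
  push car: 5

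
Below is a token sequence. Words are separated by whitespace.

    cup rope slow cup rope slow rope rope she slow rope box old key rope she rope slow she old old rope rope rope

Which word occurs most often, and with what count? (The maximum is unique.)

"rope", 10 times

Unigram frequencies (highest first):
  rope: 10
  slow: 4
  she: 3
  old: 3
  cup: 2
  box: 1
  … (1 more, each ≤ 1)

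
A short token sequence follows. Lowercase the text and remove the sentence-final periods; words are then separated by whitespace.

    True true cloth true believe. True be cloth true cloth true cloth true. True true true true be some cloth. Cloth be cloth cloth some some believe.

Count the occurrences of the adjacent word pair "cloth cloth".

Scanning the 26 overlapping bigram windows for "cloth cloth":
  position 20–21: cloth cloth
  position 23–24: cloth cloth

2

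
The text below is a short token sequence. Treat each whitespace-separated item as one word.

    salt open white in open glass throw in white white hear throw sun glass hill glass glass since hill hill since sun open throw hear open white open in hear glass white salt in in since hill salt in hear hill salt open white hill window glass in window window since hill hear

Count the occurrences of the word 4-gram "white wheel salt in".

Scanning the 50 overlapping 4-gram windows for "white wheel salt in":
  (none found)

0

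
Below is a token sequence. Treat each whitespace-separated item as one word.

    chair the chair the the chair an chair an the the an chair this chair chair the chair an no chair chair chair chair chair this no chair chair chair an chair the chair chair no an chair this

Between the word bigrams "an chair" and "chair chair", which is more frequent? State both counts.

"an chair": 4 occurrences
"chair chair": 8 occurrences

"chair chair" (8 vs 4)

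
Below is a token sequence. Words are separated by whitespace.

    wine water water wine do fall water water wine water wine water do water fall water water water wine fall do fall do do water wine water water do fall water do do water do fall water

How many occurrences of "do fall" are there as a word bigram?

4

Scanning the 36 overlapping bigram windows for "do fall":
  position 5–6: do fall
  position 21–22: do fall
  position 29–30: do fall
  position 35–36: do fall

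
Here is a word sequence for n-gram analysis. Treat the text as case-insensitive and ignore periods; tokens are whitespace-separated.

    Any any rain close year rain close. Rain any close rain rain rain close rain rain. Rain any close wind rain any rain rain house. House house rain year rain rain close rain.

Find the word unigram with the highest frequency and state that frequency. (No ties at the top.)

Unigram frequencies (highest first):
  rain: 16
  close: 6
  any: 5
  house: 3
  year: 2
  wind: 1

"rain", 16 times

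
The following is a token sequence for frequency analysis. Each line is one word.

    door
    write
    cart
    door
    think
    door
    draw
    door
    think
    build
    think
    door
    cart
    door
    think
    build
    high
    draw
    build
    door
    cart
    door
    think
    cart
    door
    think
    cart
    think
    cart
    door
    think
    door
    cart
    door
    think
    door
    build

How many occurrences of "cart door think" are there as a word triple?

Scanning the 35 overlapping trigram windows for "cart door think":
  position 3–5: cart door think
  position 13–15: cart door think
  position 21–23: cart door think
  position 24–26: cart door think
  position 29–31: cart door think
  position 33–35: cart door think

6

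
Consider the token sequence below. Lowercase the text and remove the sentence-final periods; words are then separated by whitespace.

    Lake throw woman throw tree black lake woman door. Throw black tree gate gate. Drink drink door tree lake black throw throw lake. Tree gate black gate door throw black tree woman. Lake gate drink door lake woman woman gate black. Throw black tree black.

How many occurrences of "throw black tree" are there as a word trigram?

3

Scanning the 43 overlapping trigram windows for "throw black tree":
  position 10–12: throw black tree
  position 29–31: throw black tree
  position 42–44: throw black tree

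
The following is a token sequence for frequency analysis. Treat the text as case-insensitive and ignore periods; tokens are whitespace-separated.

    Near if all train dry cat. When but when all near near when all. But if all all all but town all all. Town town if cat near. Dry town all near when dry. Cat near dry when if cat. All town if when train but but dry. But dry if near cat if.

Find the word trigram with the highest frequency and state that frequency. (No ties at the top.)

Trigram frequencies (highest first):
  cat near dry: 2
  near if all: 1
  if all train: 1
  all train dry: 1
  train dry cat: 1
  dry cat when: 1
  … (45 more, each ≤ 1)

"cat near dry", 2 times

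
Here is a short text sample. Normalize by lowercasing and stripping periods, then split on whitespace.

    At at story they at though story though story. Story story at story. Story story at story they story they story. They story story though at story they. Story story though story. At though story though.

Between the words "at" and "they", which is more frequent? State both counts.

"at" (7 vs 5)

"at": 7 occurrences
"they": 5 occurrences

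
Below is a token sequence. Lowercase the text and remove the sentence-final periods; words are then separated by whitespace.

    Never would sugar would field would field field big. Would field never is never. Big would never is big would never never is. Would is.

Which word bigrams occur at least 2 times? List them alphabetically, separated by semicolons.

Bigram counts meeting the condition (at least 2 times):
  big would: 3
  never is: 3
  would field: 3
  would never: 2

big would; never is; would field; would never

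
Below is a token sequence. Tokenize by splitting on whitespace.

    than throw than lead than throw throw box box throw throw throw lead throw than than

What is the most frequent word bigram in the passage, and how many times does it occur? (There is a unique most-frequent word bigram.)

"throw throw", 3 times

Bigram frequencies (highest first):
  throw throw: 3
  than throw: 2
  throw than: 2
  than lead: 1
  lead than: 1
  throw box: 1
  … (5 more, each ≤ 1)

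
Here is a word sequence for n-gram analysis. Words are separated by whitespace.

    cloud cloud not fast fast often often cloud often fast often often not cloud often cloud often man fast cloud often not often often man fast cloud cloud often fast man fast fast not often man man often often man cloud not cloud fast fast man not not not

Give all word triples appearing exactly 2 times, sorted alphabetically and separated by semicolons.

Trigram counts meeting the condition (exactly 2 times):
  cloud often fast: 2
  fast often often: 2
  man fast cloud: 2
  often cloud often: 2
  often man fast: 2
  often often man: 2

cloud often fast; fast often often; man fast cloud; often cloud often; often man fast; often often man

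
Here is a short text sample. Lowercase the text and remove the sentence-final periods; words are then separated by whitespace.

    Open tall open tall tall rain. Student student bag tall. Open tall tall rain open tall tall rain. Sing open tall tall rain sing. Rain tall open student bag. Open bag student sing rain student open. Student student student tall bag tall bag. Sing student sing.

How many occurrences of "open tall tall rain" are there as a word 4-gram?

Scanning the 43 overlapping 4-gram windows for "open tall tall rain":
  position 3–6: open tall tall rain
  position 11–14: open tall tall rain
  position 15–18: open tall tall rain
  position 20–23: open tall tall rain

4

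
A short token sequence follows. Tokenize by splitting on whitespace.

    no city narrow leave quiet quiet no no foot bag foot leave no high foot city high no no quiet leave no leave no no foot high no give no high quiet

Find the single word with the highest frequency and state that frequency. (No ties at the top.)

Unigram frequencies (highest first):
  no: 11
  leave: 4
  quiet: 4
  foot: 4
  high: 4
  city: 2
  … (3 more, each ≤ 1)

"no", 11 times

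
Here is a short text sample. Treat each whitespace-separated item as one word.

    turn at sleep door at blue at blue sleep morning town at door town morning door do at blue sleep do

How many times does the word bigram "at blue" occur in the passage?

Scanning the 20 overlapping bigram windows for "at blue":
  position 5–6: at blue
  position 7–8: at blue
  position 18–19: at blue

3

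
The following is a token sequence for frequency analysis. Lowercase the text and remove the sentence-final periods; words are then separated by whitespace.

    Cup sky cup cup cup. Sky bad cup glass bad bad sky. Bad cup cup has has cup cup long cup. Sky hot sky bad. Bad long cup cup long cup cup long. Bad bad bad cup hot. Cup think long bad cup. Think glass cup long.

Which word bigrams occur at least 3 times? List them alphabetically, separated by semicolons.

bad bad; bad cup; cup cup; cup long; cup sky; long cup; sky bad

Bigram counts meeting the condition (at least 3 times):
  bad bad: 4
  bad cup: 4
  cup cup: 6
  cup long: 4
  cup sky: 3
  long cup: 3
  sky bad: 3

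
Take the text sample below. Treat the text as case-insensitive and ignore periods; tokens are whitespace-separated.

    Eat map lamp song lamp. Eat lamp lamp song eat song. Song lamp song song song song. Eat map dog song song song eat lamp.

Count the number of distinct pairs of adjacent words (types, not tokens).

25 tokens → 24 bigram windows in total.
Repeated bigrams (each contributes count−1 duplicates):
  song song: 6
  lamp song: 3
  song eat: 3
  eat lamp: 2
  eat map: 2
  song lamp: 2
12 duplicate windows → 24 − 12 = 12 distinct.

12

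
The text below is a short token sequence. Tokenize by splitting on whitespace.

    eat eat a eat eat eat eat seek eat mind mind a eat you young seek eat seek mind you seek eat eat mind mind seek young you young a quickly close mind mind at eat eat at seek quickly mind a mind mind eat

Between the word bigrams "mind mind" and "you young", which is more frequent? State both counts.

"mind mind": 4 occurrences
"you young": 2 occurrences

"mind mind" (4 vs 2)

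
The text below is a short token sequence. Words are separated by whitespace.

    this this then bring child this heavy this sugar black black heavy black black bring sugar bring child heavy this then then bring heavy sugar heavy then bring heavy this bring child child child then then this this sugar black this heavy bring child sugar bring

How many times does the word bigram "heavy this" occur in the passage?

3

Scanning the 45 overlapping bigram windows for "heavy this":
  position 7–8: heavy this
  position 19–20: heavy this
  position 29–30: heavy this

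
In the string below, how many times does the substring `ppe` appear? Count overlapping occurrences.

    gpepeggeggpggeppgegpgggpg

0

Sliding a length-3 window over the 25 characters (23 positions):
  (no match at any position)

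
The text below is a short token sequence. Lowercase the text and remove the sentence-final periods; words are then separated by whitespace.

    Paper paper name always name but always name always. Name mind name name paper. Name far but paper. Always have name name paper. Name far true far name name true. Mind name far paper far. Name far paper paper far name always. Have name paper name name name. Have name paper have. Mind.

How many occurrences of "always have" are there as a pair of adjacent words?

2

Scanning the 52 overlapping bigram windows for "always have":
  position 19–20: always have
  position 42–43: always have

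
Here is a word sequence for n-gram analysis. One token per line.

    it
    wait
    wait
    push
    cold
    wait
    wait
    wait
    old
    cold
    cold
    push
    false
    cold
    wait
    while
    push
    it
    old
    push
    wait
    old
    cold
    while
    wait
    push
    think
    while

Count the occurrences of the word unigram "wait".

Scanning the 28 tokens for "wait":
  position 2: wait
  position 3: wait
  position 6: wait
  position 7: wait
  position 8: wait
  position 15: wait
  position 21: wait
  position 25: wait

8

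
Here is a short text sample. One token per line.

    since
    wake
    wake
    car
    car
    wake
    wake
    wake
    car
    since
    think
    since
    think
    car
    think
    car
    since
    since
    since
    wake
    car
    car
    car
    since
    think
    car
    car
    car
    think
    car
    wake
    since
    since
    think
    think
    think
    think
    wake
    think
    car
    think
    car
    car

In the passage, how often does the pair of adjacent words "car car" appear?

Scanning the 42 overlapping bigram windows for "car car":
  position 4–5: car car
  position 21–22: car car
  position 22–23: car car
  position 26–27: car car
  position 27–28: car car
  position 42–43: car car

6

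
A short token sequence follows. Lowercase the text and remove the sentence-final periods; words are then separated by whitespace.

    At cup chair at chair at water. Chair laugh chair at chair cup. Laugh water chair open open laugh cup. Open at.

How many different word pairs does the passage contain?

22 tokens → 21 bigram windows in total.
Repeated bigrams (each contributes count−1 duplicates):
  chair at: 3
  at chair: 2
  water chair: 2
4 duplicate windows → 21 − 4 = 17 distinct.

17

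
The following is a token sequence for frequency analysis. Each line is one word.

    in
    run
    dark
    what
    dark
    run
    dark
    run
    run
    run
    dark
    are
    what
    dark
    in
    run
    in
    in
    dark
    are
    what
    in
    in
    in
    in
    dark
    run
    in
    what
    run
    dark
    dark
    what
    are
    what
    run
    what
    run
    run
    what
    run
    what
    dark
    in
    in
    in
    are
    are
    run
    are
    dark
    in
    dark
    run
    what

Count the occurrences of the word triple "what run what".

Scanning the 53 overlapping trigram windows for "what run what":
  position 35–37: what run what
  position 40–42: what run what

2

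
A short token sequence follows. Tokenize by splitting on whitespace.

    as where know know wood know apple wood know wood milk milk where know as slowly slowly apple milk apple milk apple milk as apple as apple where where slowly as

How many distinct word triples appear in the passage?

31 tokens → 29 trigram windows in total.
Repeated trigrams (each contributes count−1 duplicates):
  apple milk apple: 2
  milk apple milk: 2
2 duplicate windows → 29 − 2 = 27 distinct.

27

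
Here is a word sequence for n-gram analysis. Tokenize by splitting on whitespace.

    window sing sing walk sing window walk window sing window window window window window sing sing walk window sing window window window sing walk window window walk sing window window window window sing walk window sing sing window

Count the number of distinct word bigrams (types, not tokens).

8

38 tokens → 37 bigram windows in total.
Repeated bigrams (each contributes count−1 duplicates):
  window window: 10
  window sing: 7
  sing window: 5
  sing walk: 4
  walk window: 4
  sing sing: 3
  walk sing: 2
  window walk: 2
29 duplicate windows → 37 − 29 = 8 distinct.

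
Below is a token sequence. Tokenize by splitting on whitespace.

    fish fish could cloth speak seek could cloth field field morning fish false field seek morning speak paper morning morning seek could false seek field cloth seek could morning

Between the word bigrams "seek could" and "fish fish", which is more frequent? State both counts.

"seek could": 3 occurrences
"fish fish": 1 occurrence

"seek could" (3 vs 1)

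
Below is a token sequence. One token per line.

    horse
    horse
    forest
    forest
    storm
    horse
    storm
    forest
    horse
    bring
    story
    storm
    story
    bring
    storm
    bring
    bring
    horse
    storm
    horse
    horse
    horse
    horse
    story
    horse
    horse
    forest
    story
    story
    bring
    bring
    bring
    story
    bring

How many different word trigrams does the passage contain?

30

34 tokens → 32 trigram windows in total.
Repeated trigrams (each contributes count−1 duplicates):
  horse horse forest: 2
  horse horse horse: 2
2 duplicate windows → 32 − 2 = 30 distinct.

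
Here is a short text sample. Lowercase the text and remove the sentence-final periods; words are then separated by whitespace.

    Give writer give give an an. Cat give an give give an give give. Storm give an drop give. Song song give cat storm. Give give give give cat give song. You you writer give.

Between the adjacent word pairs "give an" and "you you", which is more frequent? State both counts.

"give an" (4 vs 1)

"give an": 4 occurrences
"you you": 1 occurrence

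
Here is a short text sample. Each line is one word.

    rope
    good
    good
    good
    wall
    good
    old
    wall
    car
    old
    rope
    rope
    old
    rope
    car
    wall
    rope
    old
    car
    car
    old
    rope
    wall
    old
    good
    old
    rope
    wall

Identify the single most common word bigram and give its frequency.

"old rope", 4 times

Bigram frequencies (highest first):
  old rope: 4
  good good: 2
  good old: 2
  car old: 2
  rope old: 2
  rope wall: 2
  … (13 more, each ≤ 1)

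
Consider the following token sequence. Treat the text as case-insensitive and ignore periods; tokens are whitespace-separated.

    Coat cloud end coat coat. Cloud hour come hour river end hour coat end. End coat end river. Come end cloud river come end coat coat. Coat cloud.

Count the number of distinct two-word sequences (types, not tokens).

18

28 tokens → 27 bigram windows in total.
Repeated bigrams (each contributes count−1 duplicates):
  coat cloud: 3
  coat coat: 3
  end coat: 3
  coat end: 2
  come end: 2
  river come: 2
9 duplicate windows → 27 − 9 = 18 distinct.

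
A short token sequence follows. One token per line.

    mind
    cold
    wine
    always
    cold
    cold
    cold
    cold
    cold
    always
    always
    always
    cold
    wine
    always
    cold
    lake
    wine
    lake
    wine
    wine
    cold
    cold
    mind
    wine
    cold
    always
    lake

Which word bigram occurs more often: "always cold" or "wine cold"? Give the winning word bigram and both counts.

"always cold": 3 occurrences
"wine cold": 2 occurrences

"always cold" (3 vs 2)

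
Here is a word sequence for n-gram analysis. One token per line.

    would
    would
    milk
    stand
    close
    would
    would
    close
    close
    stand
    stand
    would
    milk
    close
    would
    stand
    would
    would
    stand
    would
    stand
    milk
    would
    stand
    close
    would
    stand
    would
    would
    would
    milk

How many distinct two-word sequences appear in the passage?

14

31 tokens → 30 bigram windows in total.
Repeated bigrams (each contributes count−1 duplicates):
  would stand: 5
  would would: 5
  stand would: 4
  close would: 3
  would milk: 3
  stand close: 2
16 duplicate windows → 30 − 16 = 14 distinct.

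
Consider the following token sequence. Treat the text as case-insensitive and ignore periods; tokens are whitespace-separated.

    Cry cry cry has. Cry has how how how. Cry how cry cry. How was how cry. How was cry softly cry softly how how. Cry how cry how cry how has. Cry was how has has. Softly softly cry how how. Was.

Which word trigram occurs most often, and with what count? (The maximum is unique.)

"how cry how", 5 times

Trigram frequencies (highest first):
  how cry how: 5
  cry how cry: 3
  how how cry: 2
  cry how was: 2
  cry cry cry: 1
  cry cry has: 1
  … (27 more, each ≤ 1)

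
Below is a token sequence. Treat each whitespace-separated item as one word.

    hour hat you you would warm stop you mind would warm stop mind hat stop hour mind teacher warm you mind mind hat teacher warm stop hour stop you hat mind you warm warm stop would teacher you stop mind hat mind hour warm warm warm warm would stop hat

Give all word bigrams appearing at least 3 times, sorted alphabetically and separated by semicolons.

Bigram counts meeting the condition (at least 3 times):
  mind hat: 3
  warm stop: 4
  warm warm: 4

mind hat; warm stop; warm warm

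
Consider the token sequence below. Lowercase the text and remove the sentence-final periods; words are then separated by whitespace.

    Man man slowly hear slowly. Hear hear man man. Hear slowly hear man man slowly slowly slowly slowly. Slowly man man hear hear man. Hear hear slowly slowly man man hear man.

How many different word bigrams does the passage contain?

9

32 tokens → 31 bigram windows in total.
Repeated bigrams (each contributes count−1 duplicates):
  man man: 5
  slowly slowly: 5
  hear man: 4
  man hear: 4
  hear hear: 3
  hear slowly: 3
  slowly hear: 3
  man slowly: 2
  … (1 more repeated)
22 duplicate windows → 31 − 22 = 9 distinct.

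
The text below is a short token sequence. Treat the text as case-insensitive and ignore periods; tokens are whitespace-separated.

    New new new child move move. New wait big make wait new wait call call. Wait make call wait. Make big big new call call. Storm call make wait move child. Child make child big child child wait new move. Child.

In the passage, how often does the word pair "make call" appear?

Scanning the 40 overlapping bigram windows for "make call":
  position 17–18: make call

1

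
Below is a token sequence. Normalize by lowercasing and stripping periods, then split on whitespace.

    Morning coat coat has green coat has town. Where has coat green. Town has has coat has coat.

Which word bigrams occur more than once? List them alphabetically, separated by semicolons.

Bigram counts meeting the condition (more than once):
  coat has: 3
  has coat: 3

coat has; has coat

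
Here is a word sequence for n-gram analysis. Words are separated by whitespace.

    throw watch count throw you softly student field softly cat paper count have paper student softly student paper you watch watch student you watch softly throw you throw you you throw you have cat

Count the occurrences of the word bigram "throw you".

4

Scanning the 33 overlapping bigram windows for "throw you":
  position 4–5: throw you
  position 26–27: throw you
  position 28–29: throw you
  position 31–32: throw you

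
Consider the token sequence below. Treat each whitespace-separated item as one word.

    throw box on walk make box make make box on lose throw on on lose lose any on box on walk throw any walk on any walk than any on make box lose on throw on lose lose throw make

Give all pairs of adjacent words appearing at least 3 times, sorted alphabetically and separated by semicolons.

Bigram counts meeting the condition (at least 3 times):
  box on: 3
  make box: 3
  on lose: 3

box on; make box; on lose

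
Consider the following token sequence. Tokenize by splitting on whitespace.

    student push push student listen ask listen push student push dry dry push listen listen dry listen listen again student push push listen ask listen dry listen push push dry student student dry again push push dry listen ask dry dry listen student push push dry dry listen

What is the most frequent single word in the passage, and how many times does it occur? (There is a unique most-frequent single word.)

"push", 13 times

Unigram frequencies (highest first):
  push: 13
  listen: 12
  dry: 11
  student: 7
  ask: 3
  again: 2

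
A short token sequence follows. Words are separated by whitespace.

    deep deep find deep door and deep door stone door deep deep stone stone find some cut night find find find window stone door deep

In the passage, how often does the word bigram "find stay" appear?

Scanning the 24 overlapping bigram windows for "find stay":
  (none found)

0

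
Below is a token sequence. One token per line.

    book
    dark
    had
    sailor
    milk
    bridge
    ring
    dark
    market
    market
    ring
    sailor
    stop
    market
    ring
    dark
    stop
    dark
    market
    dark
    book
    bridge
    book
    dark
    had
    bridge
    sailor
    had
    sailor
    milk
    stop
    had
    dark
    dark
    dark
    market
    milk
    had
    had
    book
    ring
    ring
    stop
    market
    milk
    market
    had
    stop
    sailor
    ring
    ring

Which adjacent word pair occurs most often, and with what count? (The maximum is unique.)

Bigram frequencies (highest first):
  dark market: 3
  book dark: 2
  dark had: 2
  had sailor: 2
  sailor milk: 2
  ring dark: 2
  … (32 more, each ≤ 2)

"dark market", 3 times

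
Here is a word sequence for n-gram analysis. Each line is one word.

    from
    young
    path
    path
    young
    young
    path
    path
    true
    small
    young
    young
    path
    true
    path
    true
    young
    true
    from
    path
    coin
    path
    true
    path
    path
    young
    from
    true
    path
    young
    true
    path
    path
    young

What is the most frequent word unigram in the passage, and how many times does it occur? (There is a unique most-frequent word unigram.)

"path", 13 times

Unigram frequencies (highest first):
  path: 13
  young: 9
  true: 7
  from: 3
  small: 1
  coin: 1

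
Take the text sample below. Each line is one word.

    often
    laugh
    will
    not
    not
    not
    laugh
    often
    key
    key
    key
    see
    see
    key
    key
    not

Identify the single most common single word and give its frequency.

"key", 5 times

Unigram frequencies (highest first):
  key: 5
  not: 4
  often: 2
  laugh: 2
  see: 2
  will: 1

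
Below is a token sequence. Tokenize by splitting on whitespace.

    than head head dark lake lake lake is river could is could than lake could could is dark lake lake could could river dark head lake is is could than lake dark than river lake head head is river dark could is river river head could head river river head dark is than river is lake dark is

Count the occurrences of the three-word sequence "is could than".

Scanning the 56 overlapping trigram windows for "is could than":
  position 11–13: is could than
  position 28–30: is could than

2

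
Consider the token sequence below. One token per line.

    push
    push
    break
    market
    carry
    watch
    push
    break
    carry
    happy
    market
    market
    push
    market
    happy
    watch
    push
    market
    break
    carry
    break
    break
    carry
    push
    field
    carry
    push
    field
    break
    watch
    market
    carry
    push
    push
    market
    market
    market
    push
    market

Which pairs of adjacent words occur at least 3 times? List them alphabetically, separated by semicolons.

break carry; carry push; market market; push market

Bigram counts meeting the condition (at least 3 times):
  break carry: 3
  carry push: 3
  market market: 3
  push market: 4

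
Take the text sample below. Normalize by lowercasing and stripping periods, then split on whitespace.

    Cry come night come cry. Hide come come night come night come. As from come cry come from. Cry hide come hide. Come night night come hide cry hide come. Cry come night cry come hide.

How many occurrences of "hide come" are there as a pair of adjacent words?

4

Scanning the 35 overlapping bigram windows for "hide come":
  position 6–7: hide come
  position 20–21: hide come
  position 22–23: hide come
  position 29–30: hide come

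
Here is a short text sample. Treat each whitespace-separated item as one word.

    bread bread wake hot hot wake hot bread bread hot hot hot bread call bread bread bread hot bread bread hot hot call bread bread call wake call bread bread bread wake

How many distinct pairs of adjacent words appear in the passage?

32 tokens → 31 bigram windows in total.
Repeated bigrams (each contributes count−1 duplicates):
  bread bread: 8
  hot hot: 4
  bread hot: 3
  call bread: 3
  hot bread: 3
  bread call: 2
  bread wake: 2
  wake hot: 2
19 duplicate windows → 31 − 19 = 12 distinct.

12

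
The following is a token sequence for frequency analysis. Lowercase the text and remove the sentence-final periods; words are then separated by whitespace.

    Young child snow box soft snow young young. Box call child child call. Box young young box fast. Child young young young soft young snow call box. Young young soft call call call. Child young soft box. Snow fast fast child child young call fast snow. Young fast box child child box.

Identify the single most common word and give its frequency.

"young", 14 times

Unigram frequencies (highest first):
  young: 14
  child: 9
  box: 8
  call: 7
  snow: 5
  fast: 5
  … (1 more, each ≤ 4)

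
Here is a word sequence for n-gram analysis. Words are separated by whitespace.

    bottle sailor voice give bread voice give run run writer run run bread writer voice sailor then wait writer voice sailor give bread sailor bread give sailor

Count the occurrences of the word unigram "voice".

4

Scanning the 27 tokens for "voice":
  position 3: voice
  position 6: voice
  position 15: voice
  position 20: voice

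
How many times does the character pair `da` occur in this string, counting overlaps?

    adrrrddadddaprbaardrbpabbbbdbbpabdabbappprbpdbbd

3

Sliding a length-2 window over the 48 characters (47 positions):
  position 7–8: da
  position 11–12: da
  position 34–35: da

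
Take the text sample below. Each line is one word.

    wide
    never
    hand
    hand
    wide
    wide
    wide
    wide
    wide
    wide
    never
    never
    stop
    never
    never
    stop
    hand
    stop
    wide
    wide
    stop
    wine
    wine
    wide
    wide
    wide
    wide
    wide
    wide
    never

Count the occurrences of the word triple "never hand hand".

1

Scanning the 28 overlapping trigram windows for "never hand hand":
  position 2–4: never hand hand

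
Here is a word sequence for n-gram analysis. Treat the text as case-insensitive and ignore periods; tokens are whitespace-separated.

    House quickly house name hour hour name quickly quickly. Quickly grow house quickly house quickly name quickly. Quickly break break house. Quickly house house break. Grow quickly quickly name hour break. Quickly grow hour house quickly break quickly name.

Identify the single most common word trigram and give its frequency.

"house quickly house", 3 times

Trigram frequencies (highest first):
  house quickly house: 3
  name quickly quickly: 2
  quickly house name: 1
  house name hour: 1
  name hour hour: 1
  hour hour name: 1
  … (28 more, each ≤ 1)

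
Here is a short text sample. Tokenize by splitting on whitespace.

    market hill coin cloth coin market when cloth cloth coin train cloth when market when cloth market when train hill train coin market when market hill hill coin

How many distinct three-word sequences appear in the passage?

24

28 tokens → 26 trigram windows in total.
Repeated trigrams (each contributes count−1 duplicates):
  coin market when: 2
  market when cloth: 2
2 duplicate windows → 26 − 2 = 24 distinct.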